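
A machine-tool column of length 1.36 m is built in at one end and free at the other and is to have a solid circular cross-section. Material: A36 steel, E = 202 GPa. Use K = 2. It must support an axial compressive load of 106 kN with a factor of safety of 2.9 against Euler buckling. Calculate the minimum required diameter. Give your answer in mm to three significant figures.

Required P_cr = n·P = 2.9 × 106 = 307.4 kN
L_e = K·L = 2 × 1.36 = 2.720 m
Required I = P_cr·L_e²/(π²E) = 3.074×10^5 × 2.720² / (π² × 2.02×10^11) = 1.141×10^-6 m⁴
I_req = 1.141×10^6 mm⁴
Solid circle: I = πd⁴/64  ⇒  d = (64I/π)^(1/4) = (64×1.141×10^6/π)^(1/4) = 69.4 mm

d ≈ 69.4 mm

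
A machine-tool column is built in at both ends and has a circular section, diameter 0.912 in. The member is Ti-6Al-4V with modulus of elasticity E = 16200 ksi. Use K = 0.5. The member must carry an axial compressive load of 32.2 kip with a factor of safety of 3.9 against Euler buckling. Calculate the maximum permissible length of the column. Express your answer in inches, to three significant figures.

L_max ≈ 13.2 in

I = πd⁴/64 = π×0.912⁴/64 = 3.396×10^-2 in⁴
Required critical load P_cr = n·P = 3.9 × 32.2 = 125.6 kip = 1.256×10^5 lb
From P_cr = π²EI/(K·L)²:  L = (1/K)·√(π²EI/P_cr) = (1/0.5)·√(π²×1.62×10^7×3.396×10^-2/1.256×10^5)
L = 13.2 in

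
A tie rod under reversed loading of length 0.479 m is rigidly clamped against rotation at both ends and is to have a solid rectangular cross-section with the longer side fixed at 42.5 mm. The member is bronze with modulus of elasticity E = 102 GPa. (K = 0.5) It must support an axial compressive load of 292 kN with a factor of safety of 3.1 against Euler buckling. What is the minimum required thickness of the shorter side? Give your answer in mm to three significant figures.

b ≈ 24.4 mm

Required P_cr = n·P = 3.1 × 292 = 905.2 kN
L_e = K·L = 0.5 × 0.479 = 0.2395 m
Required I = P_cr·L_e²/(π²E) = 9.052×10^5 × 0.2395² / (π² × 1.02×10^11) = 5.158×10^-8 m⁴
I_req = 5.158×10^4 mm⁴
Rectangle, weak axis: I_min = h·b³/12 with h = 42.5 mm fixed  ⇒  b = (12I/h)^(1/3) = 24.4 mm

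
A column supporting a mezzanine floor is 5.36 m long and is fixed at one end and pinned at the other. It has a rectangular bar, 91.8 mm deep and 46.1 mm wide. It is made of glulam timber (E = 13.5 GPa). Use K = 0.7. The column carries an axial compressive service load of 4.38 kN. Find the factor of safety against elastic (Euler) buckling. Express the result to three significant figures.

Buckling occurs about the weak axis: I_min = h·b³/12 with b = 46.1 mm (the shorter side).
I_min = 91.8×46.1³/12 = 7.495×10^5 mm⁴
I = 7.495×10^5 mm⁴ = 7.495×10^-7 m⁴
Effective length L_e = K·L = 0.7 × 5.36 = 3.752 m
P_cr = π²EI / L_e² = π² × 13.5×10⁹ × 7.495×10^-7 / 3.752² = 7.094×10^3 N
Factor of safety n = P_cr / P = 7.0937 / 4.38 = 1.62

n ≈ 1.62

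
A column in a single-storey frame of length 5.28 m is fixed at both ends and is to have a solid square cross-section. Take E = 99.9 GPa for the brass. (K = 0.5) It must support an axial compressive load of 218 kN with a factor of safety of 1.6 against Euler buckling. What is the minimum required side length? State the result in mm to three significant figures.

a ≈ 73.8 mm

Required P_cr = n·P = 1.6 × 218 = 348.8 kN
L_e = K·L = 0.5 × 5.28 = 2.640 m
Required I = P_cr·L_e²/(π²E) = 3.488×10^5 × 2.640² / (π² × 9.99×10^10) = 2.466×10^-6 m⁴
I_req = 2.466×10^6 mm⁴
Solid square: I = a⁴/12  ⇒  a = (12I)^(1/4) = (12×2.466×10^6)^(1/4) = 73.8 mm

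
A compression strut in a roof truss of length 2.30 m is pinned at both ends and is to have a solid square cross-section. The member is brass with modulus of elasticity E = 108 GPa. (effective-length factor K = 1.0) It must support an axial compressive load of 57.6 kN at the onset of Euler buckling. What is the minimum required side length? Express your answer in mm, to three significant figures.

L_e = K·L = 1 × 2.30 = 2.300 m
Required I = P_cr·L_e²/(π²E) = 5.760×10^4 × 2.300² / (π² × 1.08×10^11) = 2.859×10^-7 m⁴
I_req = 2.859×10^5 mm⁴
Solid square: I = a⁴/12  ⇒  a = (12I)^(1/4) = (12×2.859×10^5)^(1/4) = 43.0 mm

a ≈ 43.0 mm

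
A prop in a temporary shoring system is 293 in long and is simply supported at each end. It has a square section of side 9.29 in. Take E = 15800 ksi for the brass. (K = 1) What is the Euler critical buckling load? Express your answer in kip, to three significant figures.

P_cr ≈ 1130 kip

I = a⁴/12 = 9.29⁴/12 = 620.7 in⁴
Effective length L_e = K·L = 1 × 293 = 293.0 in
P_cr = π²EI / L_e² = π² × 15800×10³ × 620.7 / 293.0² = 1.127×10^6 lb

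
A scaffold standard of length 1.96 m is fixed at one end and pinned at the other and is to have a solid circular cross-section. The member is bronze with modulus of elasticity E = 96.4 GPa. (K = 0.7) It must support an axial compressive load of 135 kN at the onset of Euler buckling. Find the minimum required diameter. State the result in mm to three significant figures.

d ≈ 48.3 mm

L_e = K·L = 0.7 × 1.96 = 1.372 m
Required I = P_cr·L_e²/(π²E) = 1.350×10^5 × 1.372² / (π² × 9.64×10^10) = 2.671×10^-7 m⁴
I_req = 2.671×10^5 mm⁴
Solid circle: I = πd⁴/64  ⇒  d = (64I/π)^(1/4) = (64×2.671×10^5/π)^(1/4) = 48.3 mm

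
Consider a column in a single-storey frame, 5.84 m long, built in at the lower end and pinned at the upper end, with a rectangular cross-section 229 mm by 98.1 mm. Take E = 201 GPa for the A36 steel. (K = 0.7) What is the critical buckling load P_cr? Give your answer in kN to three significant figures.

Buckling occurs about the weak axis: I_min = h·b³/12 with b = 98.1 mm (the shorter side).
I_min = 229×98.1³/12 = 1.802×10^7 mm⁴
I = 1.802×10^7 mm⁴ = 1.802×10^-5 m⁴
Effective length L_e = K·L = 0.7 × 5.84 = 4.088 m
P_cr = π²EI / L_e² = π² × 201×10⁹ × 1.802×10^-5 / 4.088² = 2.139×10^6 N

P_cr ≈ 2140 kN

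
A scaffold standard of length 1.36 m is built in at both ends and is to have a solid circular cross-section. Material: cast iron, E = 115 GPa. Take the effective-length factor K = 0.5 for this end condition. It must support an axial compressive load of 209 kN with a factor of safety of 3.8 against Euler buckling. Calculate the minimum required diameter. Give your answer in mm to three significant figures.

Required P_cr = n·P = 3.8 × 209 = 794.2 kN
L_e = K·L = 0.5 × 1.36 = 0.6800 m
Required I = P_cr·L_e²/(π²E) = 7.942×10^5 × 0.6800² / (π² × 1.15×10^11) = 3.236×10^-7 m⁴
I_req = 3.236×10^5 mm⁴
Solid circle: I = πd⁴/64  ⇒  d = (64I/π)^(1/4) = (64×3.236×10^5/π)^(1/4) = 50.7 mm

d ≈ 50.7 mm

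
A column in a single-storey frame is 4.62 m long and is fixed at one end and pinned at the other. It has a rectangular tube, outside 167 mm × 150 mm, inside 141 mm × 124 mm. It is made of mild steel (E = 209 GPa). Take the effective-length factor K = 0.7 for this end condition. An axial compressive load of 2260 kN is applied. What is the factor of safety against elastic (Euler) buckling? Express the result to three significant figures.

Weak-axis I_min = (h_o·b_o³ − h_i·b_i³)/12 with b_o = 150, b_i = 124.0 mm (shorter outer/inner sides).
I_min = (167×150³ − 141.0×124.0³)/12 = 2.457×10^7 mm⁴
I = 2.457×10^7 mm⁴ = 2.457×10^-5 m⁴
Effective length L_e = K·L = 0.7 × 4.62 = 3.234 m
P_cr = π²EI / L_e² = π² × 209×10⁹ × 2.457×10^-5 / 3.234² = 4.845×10^6 N
Factor of safety n = P_cr / P = 4845.1 / 2260 = 2.14

n ≈ 2.14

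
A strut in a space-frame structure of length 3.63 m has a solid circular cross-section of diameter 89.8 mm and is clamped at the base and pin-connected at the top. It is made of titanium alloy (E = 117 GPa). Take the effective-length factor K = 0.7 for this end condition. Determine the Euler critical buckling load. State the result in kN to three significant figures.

P_cr ≈ 571 kN

I = πd⁴/64 = π×89.8⁴/64 = 3.192×10^6 mm⁴
I = 3.192×10^6 mm⁴ = 3.192×10^-6 m⁴
Effective length L_e = K·L = 0.7 × 3.63 = 2.541 m
P_cr = π²EI / L_e² = π² × 117×10⁹ × 3.192×10^-6 / 2.541² = 5.709×10^5 N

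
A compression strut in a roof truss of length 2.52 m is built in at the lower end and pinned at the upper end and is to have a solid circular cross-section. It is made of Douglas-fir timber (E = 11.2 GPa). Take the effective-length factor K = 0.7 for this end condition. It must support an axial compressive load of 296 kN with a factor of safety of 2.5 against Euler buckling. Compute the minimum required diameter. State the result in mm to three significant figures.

Required P_cr = n·P = 2.5 × 296 = 740.0 kN
L_e = K·L = 0.7 × 2.52 = 1.764 m
Required I = P_cr·L_e²/(π²E) = 7.400×10^5 × 1.764² / (π² × 1.12×10^10) = 2.083×10^-5 m⁴
I_req = 2.083×10^7 mm⁴
Solid circle: I = πd⁴/64  ⇒  d = (64I/π)^(1/4) = (64×2.083×10^7/π)^(1/4) = 144 mm

d ≈ 144 mm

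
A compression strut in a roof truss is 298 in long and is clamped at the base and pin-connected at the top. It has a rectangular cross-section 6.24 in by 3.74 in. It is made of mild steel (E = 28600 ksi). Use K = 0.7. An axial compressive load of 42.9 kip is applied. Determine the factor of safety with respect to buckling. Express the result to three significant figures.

Buckling occurs about the weak axis: I_min = h·b³/12 with b = 3.74 in (the shorter side).
I_min = 6.24×3.74³/12 = 27.20 in⁴
Effective length L_e = K·L = 0.7 × 298 = 208.6 in
P_cr = π²EI / L_e² = π² × 28600×10³ × 27.20 / 208.6² = 1.765×10^5 lb
Factor of safety n = P_cr / P = 176.46 / 42.9 = 4.11

n ≈ 4.11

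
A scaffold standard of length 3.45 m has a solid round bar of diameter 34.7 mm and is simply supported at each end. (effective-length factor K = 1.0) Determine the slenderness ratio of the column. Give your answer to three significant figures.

For a solid circle r = d/4 = 34.7/4 = 8.675 mm
L_e = K·L = 1 × 3.45 m = 3.450 m = 3450.0 mm
λ = L_e / r_min = 3450.0 / 8.675 = 398

λ ≈ 398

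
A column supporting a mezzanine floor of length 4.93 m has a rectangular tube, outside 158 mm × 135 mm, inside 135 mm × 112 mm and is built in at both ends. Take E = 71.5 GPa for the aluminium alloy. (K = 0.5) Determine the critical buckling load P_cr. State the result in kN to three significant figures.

P_cr ≈ 1930 kN

Weak-axis I_min = (h_o·b_o³ − h_i·b_i³)/12 with b_o = 135, b_i = 112.0 mm (shorter outer/inner sides).
I_min = (158×135³ − 135.0×112.0³)/12 = 1.659×10^7 mm⁴
I = 1.659×10^7 mm⁴ = 1.659×10^-5 m⁴
Effective length L_e = K·L = 0.5 × 4.93 = 2.465 m
P_cr = π²EI / L_e² = π² × 71.5×10⁹ × 1.659×10^-5 / 2.465² = 1.927×10^6 N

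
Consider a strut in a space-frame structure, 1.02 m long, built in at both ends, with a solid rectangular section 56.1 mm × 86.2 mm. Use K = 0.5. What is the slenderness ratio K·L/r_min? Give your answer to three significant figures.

λ ≈ 31.5

Buckling occurs about the weak axis: I_min = h·b³/12 with b = 56.1 mm (the shorter side).
I_min = 86.2×56.1³/12 = 1.268×10^6 mm⁴
A = 4.836×10^3 mm²;  r_min = √(I/A) = √(1.268×10^6/4.836×10^3) = 16.19 mm
L_e = K·L = 0.5 × 1.02 m = 0.5100 m = 510.00 mm
λ = L_e / r_min = 510.00 / 16.19 = 31.5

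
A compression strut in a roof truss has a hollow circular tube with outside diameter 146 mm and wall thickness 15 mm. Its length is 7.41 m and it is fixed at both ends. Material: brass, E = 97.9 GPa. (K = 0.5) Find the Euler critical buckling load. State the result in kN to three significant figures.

Inner diameter d_i = 146 − 2×15 = 116.0 mm
I = π(d_o⁴ − d_i⁴)/64 = π(146⁴ − 116.0⁴)/64 = 1.342×10^7 mm⁴
I = 1.342×10^7 mm⁴ = 1.342×10^-5 m⁴
Effective length L_e = K·L = 0.5 × 7.41 = 3.705 m
P_cr = π²EI / L_e² = π² × 97.9×10⁹ × 1.342×10^-5 / 3.705² = 9.443×10^5 N

P_cr ≈ 944 kN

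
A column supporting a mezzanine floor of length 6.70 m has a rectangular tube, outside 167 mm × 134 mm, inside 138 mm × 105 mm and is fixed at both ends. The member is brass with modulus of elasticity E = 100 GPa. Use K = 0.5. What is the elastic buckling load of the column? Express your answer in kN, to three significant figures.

P_cr ≈ 1770 kN

Weak-axis I_min = (h_o·b_o³ − h_i·b_i³)/12 with b_o = 134, b_i = 105.0 mm (shorter outer/inner sides).
I_min = (167×134³ − 138.0×105.0³)/12 = 2.017×10^7 mm⁴
I = 2.017×10^7 mm⁴ = 2.017×10^-5 m⁴
Effective length L_e = K·L = 0.5 × 6.70 = 3.350 m
P_cr = π²EI / L_e² = π² × 100×10⁹ × 2.017×10^-5 / 3.350² = 1.774×10^6 N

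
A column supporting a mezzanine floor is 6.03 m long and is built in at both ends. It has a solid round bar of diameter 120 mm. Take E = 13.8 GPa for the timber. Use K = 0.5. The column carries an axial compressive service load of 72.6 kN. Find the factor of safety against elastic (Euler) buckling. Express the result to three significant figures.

n ≈ 2.10

I = πd⁴/64 = π×120⁴/64 = 1.018×10^7 mm⁴
I = 1.018×10^7 mm⁴ = 1.018×10^-5 m⁴
Effective length L_e = K·L = 0.5 × 6.03 = 3.015 m
P_cr = π²EI / L_e² = π² × 13.8×10⁹ × 1.018×10^-5 / 3.015² = 1.525×10^5 N
Factor of safety n = P_cr / P = 152.51 / 72.6 = 2.10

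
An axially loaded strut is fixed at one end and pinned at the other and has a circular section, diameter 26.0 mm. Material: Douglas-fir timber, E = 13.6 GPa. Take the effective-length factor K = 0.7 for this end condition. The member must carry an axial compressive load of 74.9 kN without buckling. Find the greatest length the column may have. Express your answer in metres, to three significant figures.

L_max ≈ 0.286 m

I = πd⁴/64 = π×26.0⁴/64 = 2.243×10^4 mm⁴
I = 2.243×10^-8 m⁴
At the buckling limit P_cr = P = 7.490×10^4 N
From P_cr = π²EI/(K·L)²:  L = (1/K)·√(π²EI/P_cr) = (1/0.7)·√(π²×1.36×10^10×2.243×10^-8/7.490×10^4)
L = 0.286 m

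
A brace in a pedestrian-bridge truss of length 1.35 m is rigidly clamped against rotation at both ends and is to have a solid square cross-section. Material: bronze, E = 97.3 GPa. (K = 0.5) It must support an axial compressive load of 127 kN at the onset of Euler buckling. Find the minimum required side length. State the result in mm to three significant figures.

L_e = K·L = 0.5 × 1.35 = 0.6750 m
Required I = P_cr·L_e²/(π²E) = 1.270×10^5 × 0.6750² / (π² × 9.73×10^10) = 6.026×10^-8 m⁴
I_req = 6.026×10^4 mm⁴
Solid square: I = a⁴/12  ⇒  a = (12I)^(1/4) = (12×6.026×10^4)^(1/4) = 29.2 mm

a ≈ 29.2 mm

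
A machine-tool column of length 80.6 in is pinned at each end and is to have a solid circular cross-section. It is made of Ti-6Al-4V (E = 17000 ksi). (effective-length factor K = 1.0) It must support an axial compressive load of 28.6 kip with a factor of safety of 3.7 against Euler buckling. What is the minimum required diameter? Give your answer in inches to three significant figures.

d ≈ 3.02 in

Required P_cr = n·P = 3.7 × 28.6 = 105.8 kip
L_e = K·L = 1 × 80.6 = 80.60 in
Required I = P_cr·L_e²/(π²E) = 1.058×10^5 × 80.60² / (π² × 1.70×10^7) = 4.097 in⁴
Solid circle: I = πd⁴/64  ⇒  d = (64I/π)^(1/4) = (64×4.097/π)^(1/4) = 3.02 in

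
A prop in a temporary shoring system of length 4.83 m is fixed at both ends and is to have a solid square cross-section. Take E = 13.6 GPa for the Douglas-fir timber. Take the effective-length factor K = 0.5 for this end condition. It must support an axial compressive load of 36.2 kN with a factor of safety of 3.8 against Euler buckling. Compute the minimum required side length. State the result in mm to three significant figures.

a ≈ 92.0 mm

Required P_cr = n·P = 3.8 × 36.2 = 137.6 kN
L_e = K·L = 0.5 × 4.83 = 2.415 m
Required I = P_cr·L_e²/(π²E) = 1.376×10^5 × 2.415² / (π² × 1.36×10^10) = 5.977×10^-6 m⁴
I_req = 5.977×10^6 mm⁴
Solid square: I = a⁴/12  ⇒  a = (12I)^(1/4) = (12×5.977×10^6)^(1/4) = 92.0 mm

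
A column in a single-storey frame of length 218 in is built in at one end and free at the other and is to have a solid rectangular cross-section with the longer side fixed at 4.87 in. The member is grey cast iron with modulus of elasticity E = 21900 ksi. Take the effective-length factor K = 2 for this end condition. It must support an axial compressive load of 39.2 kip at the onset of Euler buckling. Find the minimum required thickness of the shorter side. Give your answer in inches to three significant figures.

L_e = K·L = 2 × 218 = 436.0 in
Required I = P_cr·L_e²/(π²E) = 3.920×10^4 × 436.0² / (π² × 2.19×10^7) = 34.48 in⁴
Rectangle, weak axis: I_min = h·b³/12 with h = 4.87 in fixed  ⇒  b = (12I/h)^(1/3) = 4.40 in

b ≈ 4.40 in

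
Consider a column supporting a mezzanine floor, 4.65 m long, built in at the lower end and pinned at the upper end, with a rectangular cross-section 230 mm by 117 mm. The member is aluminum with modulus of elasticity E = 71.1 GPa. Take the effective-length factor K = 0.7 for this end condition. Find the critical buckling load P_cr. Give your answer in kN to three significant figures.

Buckling occurs about the weak axis: I_min = h·b³/12 with b = 117 mm (the shorter side).
I_min = 230×117³/12 = 3.070×10^7 mm⁴
I = 3.070×10^7 mm⁴ = 3.070×10^-5 m⁴
Effective length L_e = K·L = 0.7 × 4.65 = 3.255 m
P_cr = π²EI / L_e² = π² × 71.1×10⁹ × 3.070×10^-5 / 3.255² = 2.033×10^6 N

P_cr ≈ 2030 kN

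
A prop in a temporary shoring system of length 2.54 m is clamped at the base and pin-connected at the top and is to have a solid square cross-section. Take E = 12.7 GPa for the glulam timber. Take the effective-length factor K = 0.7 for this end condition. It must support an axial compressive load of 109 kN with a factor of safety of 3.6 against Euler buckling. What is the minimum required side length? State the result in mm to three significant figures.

Required P_cr = n·P = 3.6 × 109 = 392.4 kN
L_e = K·L = 0.7 × 2.54 = 1.778 m
Required I = P_cr·L_e²/(π²E) = 3.924×10^5 × 1.778² / (π² × 1.27×10^10) = 9.897×10^-6 m⁴
I_req = 9.897×10^6 mm⁴
Solid square: I = a⁴/12  ⇒  a = (12I)^(1/4) = (12×9.897×10^6)^(1/4) = 104 mm

a ≈ 104 mm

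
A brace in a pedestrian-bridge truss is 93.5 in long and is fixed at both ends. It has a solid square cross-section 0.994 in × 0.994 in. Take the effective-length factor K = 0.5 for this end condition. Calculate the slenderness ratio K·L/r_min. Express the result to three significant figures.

For a square r = a/√12 = 0.994/√12 = 0.2869 in
L_e = K·L = 0.5 × 93.5 = 46.75 in
λ = L_e / r_min = 46.750 / 0.2869 = 163

λ ≈ 163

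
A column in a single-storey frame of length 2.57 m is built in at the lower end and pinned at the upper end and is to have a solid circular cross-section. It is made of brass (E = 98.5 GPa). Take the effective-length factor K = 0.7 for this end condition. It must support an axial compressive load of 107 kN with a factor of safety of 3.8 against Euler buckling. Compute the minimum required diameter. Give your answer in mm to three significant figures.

Required P_cr = n·P = 3.8 × 107 = 406.6 kN
L_e = K·L = 0.7 × 2.57 = 1.799 m
Required I = P_cr·L_e²/(π²E) = 4.066×10^5 × 1.799² / (π² × 9.85×10^10) = 1.354×10^-6 m⁴
I_req = 1.354×10^6 mm⁴
Solid circle: I = πd⁴/64  ⇒  d = (64I/π)^(1/4) = (64×1.354×10^6/π)^(1/4) = 72.5 mm

d ≈ 72.5 mm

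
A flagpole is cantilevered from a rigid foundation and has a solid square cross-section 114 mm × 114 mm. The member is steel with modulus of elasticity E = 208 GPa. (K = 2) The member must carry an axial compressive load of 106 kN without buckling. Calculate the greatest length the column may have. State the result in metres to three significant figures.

L_max ≈ 8.26 m

I = a⁴/12 = 114⁴/12 = 1.407×10^7 mm⁴
I = 1.407×10^-5 m⁴
At the buckling limit P_cr = P = 1.060×10^5 N
From P_cr = π²EI/(K·L)²:  L = (1/K)·√(π²EI/P_cr) = (1/2)·√(π²×2.08×10^11×1.407×10^-5/1.060×10^5)
L = 8.26 m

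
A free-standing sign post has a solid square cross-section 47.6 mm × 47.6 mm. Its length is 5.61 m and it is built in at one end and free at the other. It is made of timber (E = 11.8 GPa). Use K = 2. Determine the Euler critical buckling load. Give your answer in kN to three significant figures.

P_cr ≈ 0.396 kN

I = a⁴/12 = 47.6⁴/12 = 4.278×10^5 mm⁴
I = 4.278×10^5 mm⁴ = 4.278×10^-7 m⁴
Effective length L_e = K·L = 2 × 5.61 = 11.22 m
P_cr = π²EI / L_e² = π² × 11.8×10⁹ × 4.278×10^-7 / 11.22² = 395.8 N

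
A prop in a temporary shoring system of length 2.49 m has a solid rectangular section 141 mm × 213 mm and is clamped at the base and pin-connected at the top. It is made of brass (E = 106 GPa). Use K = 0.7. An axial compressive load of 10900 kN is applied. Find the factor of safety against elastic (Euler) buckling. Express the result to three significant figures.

n ≈ 1.57

Buckling occurs about the weak axis: I_min = h·b³/12 with b = 141 mm (the shorter side).
I_min = 213×141³/12 = 4.976×10^7 mm⁴
I = 4.976×10^7 mm⁴ = 4.976×10^-5 m⁴
Effective length L_e = K·L = 0.7 × 2.49 = 1.743 m
P_cr = π²EI / L_e² = π² × 106×10⁹ × 4.976×10^-5 / 1.743² = 1.713×10^7 N
Factor of safety n = P_cr / P = 17134 / 10900 = 1.57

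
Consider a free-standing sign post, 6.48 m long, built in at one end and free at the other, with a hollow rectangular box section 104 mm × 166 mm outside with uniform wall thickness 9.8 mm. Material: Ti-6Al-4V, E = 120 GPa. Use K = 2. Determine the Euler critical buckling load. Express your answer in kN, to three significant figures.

P_cr ≈ 58.0 kN

Inner dimensions: h_i = 166 − 2×9.8 = 146.4 mm, b_i = 104 − 2×9.8 = 84.40 mm
Weak-axis I_min = (h_o·b_o³ − h_i·b_i³)/12 with b_o = 104, b_i = 84.40 mm (shorter outer/inner sides).
I_min = (166×104³ − 146.4×84.40³)/12 = 8.226×10^6 mm⁴
I = 8.226×10^6 mm⁴ = 8.226×10^-6 m⁴
Effective length L_e = K·L = 2 × 6.48 = 12.96 m
P_cr = π²EI / L_e² = π² × 120×10⁹ × 8.226×10^-6 / 12.96² = 5.800×10^4 N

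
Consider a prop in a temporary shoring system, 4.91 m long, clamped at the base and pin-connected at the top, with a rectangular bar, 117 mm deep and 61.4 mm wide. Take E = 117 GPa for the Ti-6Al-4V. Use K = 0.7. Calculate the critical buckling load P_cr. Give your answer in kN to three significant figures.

Buckling occurs about the weak axis: I_min = h·b³/12 with b = 61.4 mm (the shorter side).
I_min = 117×61.4³/12 = 2.257×10^6 mm⁴
I = 2.257×10^6 mm⁴ = 2.257×10^-6 m⁴
Effective length L_e = K·L = 0.7 × 4.91 = 3.437 m
P_cr = π²EI / L_e² = π² × 117×10⁹ × 2.257×10^-6 / 3.437² = 2.206×10^5 N

P_cr ≈ 221 kN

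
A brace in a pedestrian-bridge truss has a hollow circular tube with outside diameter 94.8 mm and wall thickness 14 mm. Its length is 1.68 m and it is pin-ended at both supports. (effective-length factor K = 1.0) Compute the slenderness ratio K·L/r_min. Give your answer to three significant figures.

λ ≈ 57.9

Inner diameter d_i = 94.8 − 2×14 = 66.80 mm
I = π(d_o⁴ − d_i⁴)/64 = π(94.8⁴ − 66.80⁴)/64 = 2.987×10^6 mm⁴
A = 3.554×10^3 mm²;  r_min = √(I/A) = √(2.987×10^6/3.554×10^3) = 28.99 mm
L_e = K·L = 1 × 1.68 m = 1.680 m = 1680.0 mm
λ = L_e / r_min = 1680.0 / 28.99 = 57.9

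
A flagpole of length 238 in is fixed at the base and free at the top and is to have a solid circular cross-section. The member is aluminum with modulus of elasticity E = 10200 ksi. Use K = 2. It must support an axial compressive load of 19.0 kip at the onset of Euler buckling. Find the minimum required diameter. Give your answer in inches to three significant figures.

d ≈ 5.43 in

L_e = K·L = 2 × 238 = 476.0 in
Required I = P_cr·L_e²/(π²E) = 1.900×10^4 × 476.0² / (π² × 1.02×10^7) = 42.76 in⁴
Solid circle: I = πd⁴/64  ⇒  d = (64I/π)^(1/4) = (64×42.76/π)^(1/4) = 5.43 in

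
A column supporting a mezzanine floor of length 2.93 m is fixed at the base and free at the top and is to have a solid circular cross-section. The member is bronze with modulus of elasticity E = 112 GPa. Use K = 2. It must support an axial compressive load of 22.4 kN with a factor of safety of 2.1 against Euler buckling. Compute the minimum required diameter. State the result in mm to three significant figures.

Required P_cr = n·P = 2.1 × 22.4 = 47.04 kN
L_e = K·L = 2 × 2.93 = 5.860 m
Required I = P_cr·L_e²/(π²E) = 4.704×10^4 × 5.860² / (π² × 1.12×10^11) = 1.461×10^-6 m⁴
I_req = 1.461×10^6 mm⁴
Solid circle: I = πd⁴/64  ⇒  d = (64I/π)^(1/4) = (64×1.461×10^6/π)^(1/4) = 73.9 mm

d ≈ 73.9 mm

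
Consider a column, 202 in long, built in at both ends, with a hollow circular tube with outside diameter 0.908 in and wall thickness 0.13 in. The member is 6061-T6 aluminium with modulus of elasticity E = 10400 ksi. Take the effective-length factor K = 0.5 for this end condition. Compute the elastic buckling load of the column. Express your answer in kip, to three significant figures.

Inner diameter d_i = 0.908 − 2×0.13 = 0.6480 in
I = π(d_o⁴ − d_i⁴)/64 = π(0.908⁴ − 0.6480⁴)/64 = 2.471×10^-2 in⁴
Effective length L_e = K·L = 0.5 × 202 = 101.0 in
P_cr = π²EI / L_e² = π² × 10400×10³ × 2.471×10^-2 / 101.0² = 248.7 lb

P_cr ≈ 0.249 kip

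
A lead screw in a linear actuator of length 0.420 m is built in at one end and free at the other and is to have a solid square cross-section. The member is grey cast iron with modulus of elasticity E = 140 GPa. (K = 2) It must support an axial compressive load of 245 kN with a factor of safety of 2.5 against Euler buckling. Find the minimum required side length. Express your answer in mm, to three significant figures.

Required P_cr = n·P = 2.5 × 245 = 612.5 kN
L_e = K·L = 2 × 0.420 = 0.8400 m
Required I = P_cr·L_e²/(π²E) = 6.125×10^5 × 0.8400² / (π² × 1.40×10^11) = 3.128×10^-7 m⁴
I_req = 3.128×10^5 mm⁴
Solid square: I = a⁴/12  ⇒  a = (12I)^(1/4) = (12×3.128×10^5)^(1/4) = 44.0 mm

a ≈ 44.0 mm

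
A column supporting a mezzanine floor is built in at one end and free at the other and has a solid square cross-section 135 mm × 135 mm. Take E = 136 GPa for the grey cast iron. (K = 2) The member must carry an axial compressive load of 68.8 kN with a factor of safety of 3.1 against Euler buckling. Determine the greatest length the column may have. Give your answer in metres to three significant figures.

I = a⁴/12 = 135⁴/12 = 2.768×10^7 mm⁴
I = 2.768×10^-5 m⁴
Required critical load P_cr = n·P = 3.1 × 68.8 = 213.3 kN = 2.133×10^5 N
From P_cr = π²EI/(K·L)²:  L = (1/K)·√(π²EI/P_cr) = (1/2)·√(π²×1.36×10^11×2.768×10^-5/2.133×10^5)
L = 6.60 m

L_max ≈ 6.60 m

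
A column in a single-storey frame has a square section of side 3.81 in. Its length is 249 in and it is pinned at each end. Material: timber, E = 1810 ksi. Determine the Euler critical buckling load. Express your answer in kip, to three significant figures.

I = a⁴/12 = 3.81⁴/12 = 17.56 in⁴
Effective length L_e = K·L = 1 × 249 = 249.0 in
P_cr = π²EI / L_e² = π² × 1810×10³ × 17.56 / 249.0² = 5.059×10^3 lb

P_cr ≈ 5.06 kip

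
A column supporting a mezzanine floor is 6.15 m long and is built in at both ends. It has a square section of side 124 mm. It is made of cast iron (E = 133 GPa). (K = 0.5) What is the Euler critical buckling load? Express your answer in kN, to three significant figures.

I = a⁴/12 = 124⁴/12 = 1.970×10^7 mm⁴
I = 1.970×10^7 mm⁴ = 1.970×10^-5 m⁴
Effective length L_e = K·L = 0.5 × 6.15 = 3.075 m
P_cr = π²EI / L_e² = π² × 133×10⁹ × 1.970×10^-5 / 3.075² = 2.735×10^6 N

P_cr ≈ 2740 kN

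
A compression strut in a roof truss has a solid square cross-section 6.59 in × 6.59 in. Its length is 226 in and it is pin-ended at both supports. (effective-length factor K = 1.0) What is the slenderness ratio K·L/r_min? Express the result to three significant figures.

For a square r = a/√12 = 6.59/√12 = 1.902 in
L_e = K·L = 1 × 226 = 226.0 in
λ = L_e / r_min = 226.00 / 1.902 = 119

λ ≈ 119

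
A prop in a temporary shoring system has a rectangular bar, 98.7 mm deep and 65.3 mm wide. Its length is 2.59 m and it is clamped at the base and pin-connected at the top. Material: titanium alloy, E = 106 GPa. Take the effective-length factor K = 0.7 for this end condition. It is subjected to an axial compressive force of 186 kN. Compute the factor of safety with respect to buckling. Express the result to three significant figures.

n ≈ 3.92

Buckling occurs about the weak axis: I_min = h·b³/12 with b = 65.3 mm (the shorter side).
I_min = 98.7×65.3³/12 = 2.290×10^6 mm⁴
I = 2.290×10^6 mm⁴ = 2.290×10^-6 m⁴
Effective length L_e = K·L = 0.7 × 2.59 = 1.813 m
P_cr = π²EI / L_e² = π² × 106×10⁹ × 2.290×10^-6 / 1.813² = 7.289×10^5 N
Factor of safety n = P_cr / P = 728.93 / 186 = 3.92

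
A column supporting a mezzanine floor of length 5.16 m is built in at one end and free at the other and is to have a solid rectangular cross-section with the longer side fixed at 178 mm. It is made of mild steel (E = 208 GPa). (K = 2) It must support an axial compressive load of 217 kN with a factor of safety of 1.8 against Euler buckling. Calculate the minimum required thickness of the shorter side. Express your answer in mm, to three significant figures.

Required P_cr = n·P = 1.8 × 217 = 390.6 kN
L_e = K·L = 2 × 5.16 = 10.32 m
Required I = P_cr·L_e²/(π²E) = 3.906×10^5 × 10.32² / (π² × 2.08×10^11) = 2.026×10^-5 m⁴
I_req = 2.026×10^7 mm⁴
Rectangle, weak axis: I_min = h·b³/12 with h = 178 mm fixed  ⇒  b = (12I/h)^(1/3) = 111 mm

b ≈ 111 mm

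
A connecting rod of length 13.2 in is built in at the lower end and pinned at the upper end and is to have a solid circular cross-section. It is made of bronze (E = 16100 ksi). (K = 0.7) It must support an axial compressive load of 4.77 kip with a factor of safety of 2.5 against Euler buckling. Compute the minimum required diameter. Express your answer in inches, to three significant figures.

Required P_cr = n·P = 2.5 × 4.77 = 11.92 kip
L_e = K·L = 0.7 × 13.2 = 9.240 in
Required I = P_cr·L_e²/(π²E) = 1.192×10^4 × 9.240² / (π² × 1.61×10^7) = 6.407×10^-3 in⁴
Solid circle: I = πd⁴/64  ⇒  d = (64I/π)^(1/4) = (64×6.407×10^-3/π)^(1/4) = 0.601 in

d ≈ 0.601 in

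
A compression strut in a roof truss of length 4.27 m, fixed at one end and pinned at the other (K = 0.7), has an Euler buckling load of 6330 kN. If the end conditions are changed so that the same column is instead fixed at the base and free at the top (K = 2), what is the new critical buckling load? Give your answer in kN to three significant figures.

P_cr ≈ 775 kN

P_cr ∝ 1/K², so P_cr,new = P_cr,old × (K_old/K_new)² = 6330 × (0.7/2)²
= 6330 × 0.1225 = 775 kN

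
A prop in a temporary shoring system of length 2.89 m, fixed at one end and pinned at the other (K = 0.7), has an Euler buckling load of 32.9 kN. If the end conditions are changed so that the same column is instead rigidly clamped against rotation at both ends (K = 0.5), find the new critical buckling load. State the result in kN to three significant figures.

P_cr ∝ 1/K², so P_cr,new = P_cr,old × (K_old/K_new)² = 32.9 × (0.7/0.5)²
= 32.9 × 1.960 = 64.5 kN

P_cr ≈ 64.5 kN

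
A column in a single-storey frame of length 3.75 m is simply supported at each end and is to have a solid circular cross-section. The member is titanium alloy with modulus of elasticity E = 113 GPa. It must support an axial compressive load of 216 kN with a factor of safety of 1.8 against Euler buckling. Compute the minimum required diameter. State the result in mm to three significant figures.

Required P_cr = n·P = 1.8 × 216 = 388.8 kN
L_e = K·L = 1 × 3.75 = 3.750 m
Required I = P_cr·L_e²/(π²E) = 3.888×10^5 × 3.750² / (π² × 1.13×10^11) = 4.902×10^-6 m⁴
I_req = 4.902×10^6 mm⁴
Solid circle: I = πd⁴/64  ⇒  d = (64I/π)^(1/4) = (64×4.902×10^6/π)^(1/4) = 100 mm

d ≈ 100 mm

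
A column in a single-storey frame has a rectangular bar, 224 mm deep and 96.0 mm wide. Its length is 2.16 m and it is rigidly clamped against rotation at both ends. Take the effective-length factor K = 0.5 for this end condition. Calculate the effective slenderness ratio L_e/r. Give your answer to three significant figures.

λ ≈ 39.0

Buckling occurs about the weak axis: I_min = h·b³/12 with b = 96.0 mm (the shorter side).
I_min = 224×96.0³/12 = 1.652×10^7 mm⁴
A = 2.150×10^4 mm²;  r_min = √(I/A) = √(1.652×10^7/2.150×10^4) = 27.71 mm
L_e = K·L = 0.5 × 2.16 m = 1.080 m = 1080.0 mm
λ = L_e / r_min = 1080.0 / 27.71 = 39.0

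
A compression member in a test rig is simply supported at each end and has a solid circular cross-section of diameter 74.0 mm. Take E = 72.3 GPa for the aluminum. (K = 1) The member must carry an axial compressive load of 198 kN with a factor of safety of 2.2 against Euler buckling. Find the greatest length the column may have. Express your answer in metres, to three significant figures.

I = πd⁴/64 = π×74.0⁴/64 = 1.472×10^6 mm⁴
I = 1.472×10^-6 m⁴
Required critical load P_cr = n·P = 2.2 × 198 = 435.6 kN = 4.356×10^5 N
From P_cr = π²EI/(K·L)²:  L = (1/K)·√(π²EI/P_cr) = (1/1)·√(π²×7.23×10^10×1.472×10^-6/4.356×10^5)
L = 1.55 m

L_max ≈ 1.55 m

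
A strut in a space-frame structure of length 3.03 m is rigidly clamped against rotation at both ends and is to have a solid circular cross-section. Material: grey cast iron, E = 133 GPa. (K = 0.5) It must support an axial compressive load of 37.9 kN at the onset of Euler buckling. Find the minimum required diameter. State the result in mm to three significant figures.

L_e = K·L = 0.5 × 3.03 = 1.515 m
Required I = P_cr·L_e²/(π²E) = 3.790×10^4 × 1.515² / (π² × 1.33×10^11) = 6.627×10^-8 m⁴
I_req = 6.627×10^4 mm⁴
Solid circle: I = πd⁴/64  ⇒  d = (64I/π)^(1/4) = (64×6.627×10^4/π)^(1/4) = 34.1 mm

d ≈ 34.1 mm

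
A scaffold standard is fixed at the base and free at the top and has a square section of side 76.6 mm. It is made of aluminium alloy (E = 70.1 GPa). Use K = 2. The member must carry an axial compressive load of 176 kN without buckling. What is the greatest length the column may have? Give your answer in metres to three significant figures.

L_max ≈ 1.68 m

I = a⁴/12 = 76.6⁴/12 = 2.869×10^6 mm⁴
I = 2.869×10^-6 m⁴
At the buckling limit P_cr = P = 1.760×10^5 N
From P_cr = π²EI/(K·L)²:  L = (1/K)·√(π²EI/P_cr) = (1/2)·√(π²×7.01×10^10×2.869×10^-6/1.760×10^5)
L = 1.68 m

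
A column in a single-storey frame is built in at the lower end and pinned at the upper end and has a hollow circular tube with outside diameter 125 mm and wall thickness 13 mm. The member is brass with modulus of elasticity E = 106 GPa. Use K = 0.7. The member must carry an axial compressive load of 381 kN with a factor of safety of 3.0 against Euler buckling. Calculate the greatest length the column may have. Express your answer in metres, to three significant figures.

L_max ≈ 3.68 m

Inner diameter d_i = 125 − 2×13 = 99.00 mm
I = π(d_o⁴ − d_i⁴)/64 = π(125⁴ − 99.00⁴)/64 = 7.269×10^6 mm⁴
I = 7.269×10^-6 m⁴
Required critical load P_cr = n·P = 3.0 × 381 = 1143 kN = 1.143×10^6 N
From P_cr = π²EI/(K·L)²:  L = (1/K)·√(π²EI/P_cr) = (1/0.7)·√(π²×1.06×10^11×7.269×10^-6/1.143×10^6)
L = 3.68 m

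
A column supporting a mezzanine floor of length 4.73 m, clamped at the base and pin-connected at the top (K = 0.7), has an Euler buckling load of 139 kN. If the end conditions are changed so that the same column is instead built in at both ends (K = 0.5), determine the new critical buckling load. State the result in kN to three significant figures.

P_cr ≈ 272 kN

P_cr ∝ 1/K², so P_cr,new = P_cr,old × (K_old/K_new)² = 139 × (0.7/0.5)²
= 139 × 1.960 = 272 kN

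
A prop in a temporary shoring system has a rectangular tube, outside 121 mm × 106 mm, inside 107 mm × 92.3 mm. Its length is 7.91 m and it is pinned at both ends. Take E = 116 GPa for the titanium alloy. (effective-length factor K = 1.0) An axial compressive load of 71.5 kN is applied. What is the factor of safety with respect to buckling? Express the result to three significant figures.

Weak-axis I_min = (h_o·b_o³ − h_i·b_i³)/12 with b_o = 106, b_i = 92.30 mm (shorter outer/inner sides).
I_min = (121×106³ − 107.0×92.30³)/12 = 4.998×10^6 mm⁴
I = 4.998×10^6 mm⁴ = 4.998×10^-6 m⁴
Effective length L_e = K·L = 1 × 7.91 = 7.910 m
P_cr = π²EI / L_e² = π² × 116×10⁹ × 4.998×10^-6 / 7.910² = 9.145×10^4 N
Factor of safety n = P_cr / P = 91.453 / 71.5 = 1.28

n ≈ 1.28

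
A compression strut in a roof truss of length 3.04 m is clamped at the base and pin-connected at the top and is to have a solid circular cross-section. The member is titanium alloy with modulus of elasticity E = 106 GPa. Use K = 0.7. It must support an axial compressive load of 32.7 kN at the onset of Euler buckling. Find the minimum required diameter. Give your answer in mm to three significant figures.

d ≈ 41.2 mm

L_e = K·L = 0.7 × 3.04 = 2.128 m
Required I = P_cr·L_e²/(π²E) = 3.270×10^4 × 2.128² / (π² × 1.06×10^11) = 1.415×10^-7 m⁴
I_req = 1.415×10^5 mm⁴
Solid circle: I = πd⁴/64  ⇒  d = (64I/π)^(1/4) = (64×1.415×10^5/π)^(1/4) = 41.2 mm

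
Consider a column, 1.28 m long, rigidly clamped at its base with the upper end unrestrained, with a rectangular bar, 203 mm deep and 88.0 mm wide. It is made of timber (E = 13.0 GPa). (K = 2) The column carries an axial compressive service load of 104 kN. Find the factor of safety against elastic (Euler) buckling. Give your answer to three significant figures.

Buckling occurs about the weak axis: I_min = h·b³/12 with b = 88.0 mm (the shorter side).
I_min = 203×88.0³/12 = 1.153×10^7 mm⁴
I = 1.153×10^7 mm⁴ = 1.153×10^-5 m⁴
Effective length L_e = K·L = 2 × 1.28 = 2.560 m
P_cr = π²EI / L_e² = π² × 13.0×10⁹ × 1.153×10^-5 / 2.560² = 2.257×10^5 N
Factor of safety n = P_cr / P = 225.70 / 104 = 2.17

n ≈ 2.17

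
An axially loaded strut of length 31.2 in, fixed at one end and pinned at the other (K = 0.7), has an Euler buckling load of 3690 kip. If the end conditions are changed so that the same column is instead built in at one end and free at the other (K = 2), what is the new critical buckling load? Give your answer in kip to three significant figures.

P_cr ∝ 1/K², so P_cr,new = P_cr,old × (K_old/K_new)² = 3690 × (0.7/2)²
= 3690 × 0.1225 = 452 kip

P_cr ≈ 452 kip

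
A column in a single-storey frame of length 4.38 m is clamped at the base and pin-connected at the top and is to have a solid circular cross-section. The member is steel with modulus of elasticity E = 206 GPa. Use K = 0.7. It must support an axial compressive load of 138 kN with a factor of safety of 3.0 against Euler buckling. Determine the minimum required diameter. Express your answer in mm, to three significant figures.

Required P_cr = n·P = 3.0 × 138 = 414.0 kN
L_e = K·L = 0.7 × 4.38 = 3.066 m
Required I = P_cr·L_e²/(π²E) = 4.140×10^5 × 3.066² / (π² × 2.06×10^11) = 1.914×10^-6 m⁴
I_req = 1.914×10^6 mm⁴
Solid circle: I = πd⁴/64  ⇒  d = (64I/π)^(1/4) = (64×1.914×10^6/π)^(1/4) = 79.0 mm

d ≈ 79.0 mm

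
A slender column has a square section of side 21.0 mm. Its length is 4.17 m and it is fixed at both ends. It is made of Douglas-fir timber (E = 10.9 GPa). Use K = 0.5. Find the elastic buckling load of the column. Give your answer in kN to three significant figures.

P_cr ≈ 0.401 kN

I = a⁴/12 = 21.0⁴/12 = 1.621×10^4 mm⁴
I = 1.621×10^4 mm⁴ = 1.621×10^-8 m⁴
Effective length L_e = K·L = 0.5 × 4.17 = 2.085 m
P_cr = π²EI / L_e² = π² × 10.9×10⁹ × 1.621×10^-8 / 2.085² = 401.1 N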